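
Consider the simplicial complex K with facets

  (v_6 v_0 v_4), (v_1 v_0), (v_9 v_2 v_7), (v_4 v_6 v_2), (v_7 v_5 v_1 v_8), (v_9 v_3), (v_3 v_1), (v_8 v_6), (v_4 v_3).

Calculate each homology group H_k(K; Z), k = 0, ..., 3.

H_0 = Z,  H_1 = Z^4,  H_2 = 0,  H_3 = 0.

Take the total order v_0 < v_1 < v_2 < v_3 < v_4 < v_5 < v_6 < v_7 < v_8 < v_9 on the vertex set. Then K (dimension 3) consists of the simplices:

  0-simplices (10): [v_0], [v_1], [v_2], [v_3], [v_4], [v_5], [v_6], [v_7], [v_8], [v_9]
  1-simplices (19): (19 of them)
  2-simplices (7): [v_0,v_4,v_6], [v_1,v_5,v_7], [v_1,v_5,v_8], [v_1,v_7,v_8], [v_2,v_4,v_6], [v_2,v_7,v_9], [v_5,v_7,v_8]
  3-simplices (1): [v_1,v_5,v_7,v_8]

so the chain groups are C_0 ≅ Z^10, C_1 ≅ Z^19, C_2 ≅ Z^7, C_3 ≅ Z^1.

Boundary ∂_1: C_1 → C_0 maps an edge to its endpoints' difference, ∂[p,q] = q − p.
The 10×19 boundary matrix has rank 9 and Smith normal form diag(1,1,1,1,1,1,1,1,1).

Boundary ∂_2: C_2 → C_1 maps a triangle to the signed sum of its edges. For instance
  ∂[v_0,v_4,v_6] = [v_4,v_6] − [v_0,v_6] + [v_0,v_4],
  ∂[v_1,v_5,v_7] = [v_5,v_7] − [v_1,v_7] + [v_1,v_5].
The resulting 19×7 matrix has rank 6, and its Smith normal form has invariant factors (1,1,1,1,1,1).

Boundary ∂_3: C_3 → C_2 sends each 3-simplex σ to the alternating sum Σ_i (−1)^i (σ with its i-th vertex removed). For instance
  ∂[v_1,v_5,v_7,v_8] = [v_5,v_7,v_8] − [v_1,v_7,v_8] + [v_1,v_5,v_8] − [v_1,v_5,v_7].
The 7×1 boundary matrix has rank 1 and Smith normal form diag(1).

Computing H_k = (kernel of ∂_k) / (image of ∂_{k+1}):

  H_0: rank C_0 − rank ∂_1 = 10 − 9 = 1, and the invariant factors of ∂_1 are all 1, so H_0 = Z.
  H_1: rank ker ∂_1 − rank ∂_2 = (19 − 9) − 6 = 4, and the invariant factors of ∂_2 are all 1, so H_1 = Z^4.
  H_2: rank ker ∂_2 − rank ∂_3 = (7 − 6) − 1 = 0, and the invariant factors of ∂_3 are all 1, so H_2 = 0.
  H_3: rank ker ∂_3 − rank ∂_4 = (1 − 1) − 0 = 0, and there is no ∂_4, so H_3 = 0.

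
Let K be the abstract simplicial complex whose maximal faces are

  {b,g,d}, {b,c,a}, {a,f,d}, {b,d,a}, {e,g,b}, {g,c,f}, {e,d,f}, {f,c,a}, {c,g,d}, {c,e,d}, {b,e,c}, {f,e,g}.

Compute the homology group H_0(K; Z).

H_0 ≅ Z.

We work with the vertex ordering a < b < c < d < e < f < g. The simplices of K, each written with vertices in increasing order, are:

  0-simplices (7): a, b, c, d, e, f, g
  1-simplices (18): ab, ac, ad, af, bc, bd, be, bg, cd, ce, cf, cg, de, df, dg, ef, eg, fg
  2-simplices (12): abc, abd, acf, adf, bce, bdg, beg, cde, cdg, cfg, def, efg

giving chain groups C_0 ≅ Z^7, C_1 ≅ Z^18, C_2 ≅ Z^12.

∂_1: C_1 → C_0 sends each edge [p,q] (with p < q) to q − p.
The 7×18 boundary matrix has rank 6 and Smith normal form diag(1,1,1,1,1,1).

∂_2: C_2 → C_1 maps a triangle to the signed sum of its edges. For instance
  ∂cdg = dg − cg + cd,
  ∂cde = de − ce + cd.
The resulting 18×12 matrix has rank 12, and its Smith normal form has invariant factors (1,1,1,1,1,1,1,1,1,1,1,2).

Reading off H_k = ker ∂_k / im ∂_{k+1}:

  H_0: rank C_0 − rank ∂_1 = 7 − 6 = 1, and the invariant factors of ∂_1 are all 1, so H_0 = Z.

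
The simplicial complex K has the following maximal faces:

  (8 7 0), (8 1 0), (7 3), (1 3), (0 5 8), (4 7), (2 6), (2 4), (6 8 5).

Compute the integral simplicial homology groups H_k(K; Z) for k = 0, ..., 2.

H_0 = Z,  H_1 = Z^2,  H_2 = 0.

K has 9 vertices, 14 edges, 4 triangles.
rank ∂_0 = 0, rank ∂_1 = 8 ⇒ b_0 = 9 − 0 − 8 = 1; all invariant factors of ∂_1 are 1 so no torsion. So H_0 ≅ Z.
rank ∂_1 = 8, rank ∂_2 = 4 ⇒ b_1 = 14 − 8 − 4 = 2; all invariant factors of ∂_2 are 1 so no torsion. So H_1 ≅ Z^2.
rank ∂_2 = 4, rank ∂_3 = 0 ⇒ b_2 = 4 − 4 − 0 = 0. So H_2 ≅ 0.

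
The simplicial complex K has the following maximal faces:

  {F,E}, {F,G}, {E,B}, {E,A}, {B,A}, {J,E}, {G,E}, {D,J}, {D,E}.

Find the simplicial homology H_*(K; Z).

H_0 = Z,  H_1 = Z^3.

Fix the vertex order A < B < D < E < F < G < J and write every simplex with vertices in increasing order. Then dim K = 1 and the simplices of K are:

  0-simplices (7): A, B, D, E, F, G, J
  1-simplices (9): AB, AE, BE, DE, DJ, EF, EG, EJ, FG

giving chain groups C_0 ≅ Z^7, C_1 ≅ Z^9.

Boundary ∂_1: C_1 → C_0 maps an edge to its endpoints' difference, ∂[p,q] = q − p. For instance
  ∂FG = G − F.
This gives a 7×9 integer matrix of rank 6; reducing to Smith normal form yields diagonal entries (1,1,1,1,1,1).

Reading off H_k = ker ∂_k / im ∂_{k+1}:

  H_0: rank C_0 − rank ∂_1 = 7 − 6 = 1, and the invariant factors of ∂_1 are all 1, so H_0 ≅ Z.
  H_1: rank ker ∂_1 − rank ∂_2 = (9 − 6) − 0 = 3, and there is no ∂_2, so H_1 ≅ Z^3.

(K is a triangulation of a wedge of 3 circles.)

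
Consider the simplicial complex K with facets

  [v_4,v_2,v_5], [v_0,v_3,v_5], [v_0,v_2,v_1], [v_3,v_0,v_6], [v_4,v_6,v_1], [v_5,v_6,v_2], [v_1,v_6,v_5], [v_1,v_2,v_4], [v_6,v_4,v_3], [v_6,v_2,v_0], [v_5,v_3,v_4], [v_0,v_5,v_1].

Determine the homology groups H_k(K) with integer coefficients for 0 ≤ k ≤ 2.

H_0 ≅ Z,  H_1 ≅ Z/2,  H_2 = 0.

We work with the vertex ordering v_0 < v_1 < v_2 < v_3 < v_4 < v_5 < v_6. The simplices of K, each written with vertices in increasing order, are:

  0-simplices (7): [v_0], [v_1], [v_2], [v_3], [v_4], [v_5], [v_6]
  1-simplices (18): (18 of them)
  2-simplices (12): (12 of them)

Hence C_0 ≅ Z^7, C_1 ≅ Z^18, C_2 ≅ Z^12.

Boundary ∂_1: C_1 → C_0 sends each edge [p,q] (with p < q) to q − p.
The 7×18 boundary matrix has rank 6 and Smith normal form diag(1,1,1,1,1,1).

Boundary ∂_2: C_2 → C_1 acts by ∂[p,q,r] = [q,r] − [p,r] + [p,q]. For instance
  ∂[v_0,v_1,v_5] = [v_1,v_5] − [v_0,v_5] + [v_0,v_1],
  ∂[v_2,v_5,v_6] = [v_5,v_6] − [v_2,v_6] + [v_2,v_5].
The resulting 18×12 matrix has rank 12, and its Smith normal form has invariant factors (1,1,1,1,1,1,1,1,1,1,1,2).

Reading off H_k = ker ∂_k / im ∂_{k+1}:

  H_0: rank C_0 − rank ∂_1 = 7 − 6 = 1, and the invariant factors of ∂_1 are all 1, so H_0 = Z.
  H_1: rank ker ∂_1 − rank ∂_2 = (18 − 6) − 12 = 0, and ∂_2 has invariant factor 2 > 1, so H_1 = Z/2.
  H_2: rank ker ∂_2 − rank ∂_3 = (12 − 12) − 0 = 0, and there is no ∂_3, so H_2 = 0.

As a check, the Euler characteristic is 7 − 18 + 12 = 1, which agrees with 1 − 0 + 0 = 1.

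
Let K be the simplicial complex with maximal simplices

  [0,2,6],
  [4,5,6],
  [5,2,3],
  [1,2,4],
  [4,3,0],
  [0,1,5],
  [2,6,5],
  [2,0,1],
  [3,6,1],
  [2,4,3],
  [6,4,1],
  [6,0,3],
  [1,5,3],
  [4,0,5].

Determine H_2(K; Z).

H_2 ≅ Z.

Take the total order 0 < 1 < 2 < 3 < 4 < 5 < 6 on the vertex set. Then K (dimension 2) consists of the simplices:

  0-simplices (7): [0], [1], [2], [3], [4], [5], [6]
  1-simplices (21): [0,1], [0,2], [0,3], [0,4], [0,5], [0,6], [1,2], [1,3], [1,4], [1,5], [1,6], [2,3], [2,4], [2,5], [2,6], [3,4], [3,5], [3,6], [4,5], [4,6], [5,6]
  2-simplices (14): [0,1,2], [0,1,5], [0,2,6], [0,3,4], [0,3,6], [0,4,5], [1,2,4], [1,3,5], [1,3,6], [1,4,6], [2,3,4], [2,3,5], [2,5,6], [4,5,6]

Hence C_0 ≅ Z^7, C_1 ≅ Z^21, C_2 ≅ Z^14.

∂_1: C_1 → C_0 sends each edge [p,q] (with p < q) to q − p. For instance
  ∂[0,1] = [1] − [0].
This gives a 7×21 integer matrix of rank 6; reducing to Smith normal form yields diagonal entries (1,1,1,1,1,1).

The boundary map ∂_2: C_2 → C_1 maps a triangle to the signed sum of its edges. For instance
  ∂[1,3,6] = [3,6] − [1,6] + [1,3],
  ∂[0,3,4] = [3,4] − [0,4] + [0,3].
The resulting 21×14 matrix has rank 13, and its Smith normal form has invariant factors (1,1,1,1,1,1,1,1,1,1,1,1,1).

Now H_k = ker ∂_k / im ∂_{k+1}, so:

  H_2: rank ker ∂_2 − rank ∂_3 = (14 − 13) − 0 = 1, and there is no ∂_3, so H_2 = Z.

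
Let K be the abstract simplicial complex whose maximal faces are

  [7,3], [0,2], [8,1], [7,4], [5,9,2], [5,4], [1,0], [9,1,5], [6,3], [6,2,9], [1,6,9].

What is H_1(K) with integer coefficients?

H_1 ≅ Z^2.

Take the total order 0 < 1 < 2 < 3 < 4 < 5 < 6 < 7 < 8 < 9 on the vertex set. Then K (dimension 2) consists of the simplices:

  0-simplices (10): [0], [1], [2], [3], [4], [5], [6], [7], [8], [9]
  1-simplices (15): [0,1], [0,2], [1,5], [1,6], [1,8], [1,9], [2,5], [2,6], [2,9], [3,6], [3,7], [4,5], [4,7], [5,9], [6,9]
  2-simplices (4): [1,5,9], [1,6,9], [2,5,9], [2,6,9]

Hence C_0 ≅ Z^10, C_1 ≅ Z^15, C_2 ≅ Z^4.

The boundary map ∂_1: C_1 → C_0 maps an edge to its endpoints' difference, ∂[p,q] = q − p. For instance
  ∂[0,1] = [1] − [0].
The resulting 10×15 matrix has rank 9, and its Smith normal form has invariant factors (1,1,1,1,1,1,1,1,1).

The boundary map ∂_2: C_2 → C_1 maps a triangle to the signed sum of its edges. For instance
  ∂[2,5,9] = [5,9] − [2,9] + [2,5],
  ∂[2,6,9] = [6,9] − [2,9] + [2,6].
The resulting 15×4 matrix has rank 4, and its Smith normal form has invariant factors (1,1,1,1).

Reading off H_k = ker ∂_k / im ∂_{k+1}:

  H_1: rank ker ∂_1 − rank ∂_2 = (15 − 9) − 4 = 2, and the invariant factors of ∂_2 are all 1, so H_1 = Z^2.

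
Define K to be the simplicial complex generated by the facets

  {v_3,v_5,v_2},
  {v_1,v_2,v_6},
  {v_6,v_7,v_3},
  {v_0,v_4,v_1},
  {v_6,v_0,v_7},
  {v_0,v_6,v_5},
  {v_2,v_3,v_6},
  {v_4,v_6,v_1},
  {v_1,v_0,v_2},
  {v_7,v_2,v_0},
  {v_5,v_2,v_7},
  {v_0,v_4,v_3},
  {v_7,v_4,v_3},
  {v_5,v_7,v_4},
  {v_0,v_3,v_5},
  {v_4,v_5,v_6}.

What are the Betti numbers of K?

b_0 = 1, b_1 = 2, b_2 = 1.

K has 8 vertices, 24 edges, 16 triangles.
rank ∂_0 = 0, rank ∂_1 = 7 ⇒ b_0 = 8 − 0 − 7 = 1; all invariant factors of ∂_1 are 1 so no torsion. So H_0 ≅ Z.
rank ∂_1 = 7, rank ∂_2 = 15 ⇒ b_1 = 24 − 7 − 15 = 2; all invariant factors of ∂_2 are 1 so no torsion. So H_1 ≅ Z^2.
rank ∂_2 = 15, rank ∂_3 = 0 ⇒ b_2 = 16 − 15 − 0 = 1. So H_2 ≅ Z.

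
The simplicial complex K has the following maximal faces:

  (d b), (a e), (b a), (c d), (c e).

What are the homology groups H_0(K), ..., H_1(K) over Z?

Order the vertices as a < b < c < d < e. Listing each simplex with vertices in this order, K has dimension 1 with simplices:

  0-simplices (5): a, b, c, d, e
  1-simplices (5): ab, ae, bd, cd, ce

Hence C_0 ≅ Z^5, C_1 ≅ Z^5.

∂_1: C_1 → C_0 is given by ∂[p,q] = [q] − [p].
The resulting 5×5 matrix has rank 4, and its Smith normal form has invariant factors (1,1,1,1).

Now H_k = ker ∂_k / im ∂_{k+1}, so:

  H_0: rank C_0 − rank ∂_1 = 5 − 4 = 1, and the invariant factors of ∂_1 are all 1, so H_0 = Z.
  H_1: rank ker ∂_1 − rank ∂_2 = (5 − 4) − 0 = 1, and there is no ∂_2, so H_1 = Z.

(K is a triangulation of the circle S^1.)

H_0 = Z,  H_1 = Z.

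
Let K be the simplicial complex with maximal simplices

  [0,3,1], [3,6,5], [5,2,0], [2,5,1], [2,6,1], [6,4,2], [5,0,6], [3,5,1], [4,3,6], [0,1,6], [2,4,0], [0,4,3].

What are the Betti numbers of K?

b_0 = 1, b_1 = 0, b_2 = 0.

K has 7 vertices, 18 edges, 12 triangles.
rank ∂_0 = 0, rank ∂_1 = 6 ⇒ b_0 = 7 − 0 − 6 = 1; all invariant factors of ∂_1 are 1 so no torsion. So H_0 ≅ Z.
rank ∂_1 = 6, rank ∂_2 = 12 ⇒ b_1 = 18 − 6 − 12 = 0; ∂_2 has invariant factor(s) [2] giving torsion. So H_1 ≅ Z_2.
rank ∂_2 = 12, rank ∂_3 = 0 ⇒ b_2 = 12 − 12 − 0 = 0. So H_2 ≅ 0.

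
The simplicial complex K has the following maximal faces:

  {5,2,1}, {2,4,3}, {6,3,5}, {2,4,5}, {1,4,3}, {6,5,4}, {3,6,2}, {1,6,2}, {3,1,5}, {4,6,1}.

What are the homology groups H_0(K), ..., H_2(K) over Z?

H_0 = Z,  H_1 = Z/2,  H_2 = 0.

Fix the vertex order 1 < 2 < 3 < 4 < 5 < 6 and write every simplex with vertices in increasing order. Then dim K = 2 and the simplices of K are:

  0-simplices (6): [1], [2], [3], [4], [5], [6]
  1-simplices (15): [1,2], [1,3], [1,4], [1,5], [1,6], [2,3], [2,4], [2,5], [2,6], [3,4], [3,5], [3,6], [4,5], [4,6], [5,6]
  2-simplices (10): [1,2,5], [1,2,6], [1,3,4], [1,3,5], [1,4,6], [2,3,4], [2,3,6], [2,4,5], [3,5,6], [4,5,6]

giving chain groups C_0 ≅ Z^6, C_1 ≅ Z^15, C_2 ≅ Z^10.

The boundary map ∂_1: C_1 → C_0 maps an edge to its endpoints' difference, ∂[p,q] = q − p.
The 6×15 boundary matrix has rank 5 and Smith normal form diag(1,1,1,1,1).

Boundary ∂_2: C_2 → C_1 acts by ∂[p,q,r] = [q,r] − [p,r] + [p,q]. For instance
  ∂[4,5,6] = [5,6] − [4,6] + [4,5],
  ∂[1,3,5] = [3,5] − [1,5] + [1,3].
The resulting 15×10 matrix has rank 10, and its Smith normal form has invariant factors (1,1,1,1,1,1,1,1,1,2).

Now H_k = ker ∂_k / im ∂_{k+1}, so:

  H_0: rank C_0 − rank ∂_1 = 6 − 5 = 1, and the invariant factors of ∂_1 are all 1, so H_0 ≅ Z.
  H_1: rank ker ∂_1 − rank ∂_2 = (15 − 5) − 10 = 0, and ∂_2 has invariant factor 2 > 1, so H_1 ≅ Z/2.
  H_2: rank ker ∂_2 − rank ∂_3 = (10 − 10) − 0 = 0, and there is no ∂_3, so H_2 ≅ 0.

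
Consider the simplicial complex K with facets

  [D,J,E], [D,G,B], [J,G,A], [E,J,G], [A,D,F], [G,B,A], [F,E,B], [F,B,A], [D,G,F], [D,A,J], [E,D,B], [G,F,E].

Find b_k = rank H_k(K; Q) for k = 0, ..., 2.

Fix the vertex order A < B < D < E < F < G < J and write every simplex with vertices in increasing order. Then dim K = 2 and the simplices of K are:

  0-simplices (7): A, B, D, E, F, G, J
  1-simplices (18): AB, AD, AF, AG, AJ, BD, BE, BF, BG, DE, DF, DG, DJ, EF, EG, EJ, FG, GJ
  2-simplices (12): ABF, ABG, ADF, ADJ, AGJ, BDE, BDG, BEF, DEJ, DFG, EFG, EGJ

Hence C_0 ≅ Z^7, C_1 ≅ Z^18, C_2 ≅ Z^12.

∂_1: C_1 → C_0 is given by ∂[p,q] = [q] − [p]. For instance
  ∂BF = F − B.
The 7×18 boundary matrix has rank 6 and Smith normal form diag(1,1,1,1,1,1).

∂_2: C_2 → C_1 acts by ∂[p,q,r] = [q,r] − [p,r] + [p,q]. For instance
  ∂BDE = DE − BE + BD,
  ∂DFG = FG − DG + DF.
The resulting 18×12 matrix has rank 12, and its Smith normal form has invariant factors (1,1,1,1,1,1,1,1,1,1,1,2).

Computing H_k = (kernel of ∂_k) / (image of ∂_{k+1}):

  H_0: rank C_0 − rank ∂_1 = 7 − 6 = 1, and the invariant factors of ∂_1 are all 1, so H_0 = Z.
  H_1: rank ker ∂_1 − rank ∂_2 = (18 − 6) − 12 = 0, and ∂_2 has invariant factor 2 > 1, so H_1 = Z_2.
  H_2: rank ker ∂_2 − rank ∂_3 = (12 − 12) − 0 = 0, and there is no ∂_3, so H_2 = 0.

(K is a triangulation of the real projective plane RP^2.)

Hence the Betti numbers are b_0 = 1, b_1 = 0, b_2 = 0.

b_0 = 1, b_1 = 0, b_2 = 0.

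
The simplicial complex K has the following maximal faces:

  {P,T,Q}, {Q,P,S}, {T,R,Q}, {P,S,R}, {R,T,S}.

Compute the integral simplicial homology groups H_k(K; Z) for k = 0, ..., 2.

We work with the vertex ordering P < Q < R < S < T. The simplices of K, each written with vertices in increasing order, are:

  0-simplices (5): P, Q, R, S, T
  1-simplices (10): PQ, PR, PS, PT, QR, QS, QT, RS, RT, ST
  2-simplices (5): PQS, PQT, PRS, QRT, RST

giving chain groups C_0 ≅ Z^5, C_1 ≅ Z^10, C_2 ≅ Z^5.

The boundary map ∂_1: C_1 → C_0 sends each edge [p,q] (with p < q) to q − p. For instance
  ∂QR = R − Q.
The 5×10 boundary matrix has rank 4 and Smith normal form diag(1,1,1,1).

Boundary ∂_2: C_2 → C_1 sends each 2-simplex [p,q,r] to [q,r] − [p,r] + [p,q]. For instance
  ∂RST = ST − RT + RS,
  ∂PQS = QS − PS + PQ.
The 10×5 boundary matrix has rank 5 and Smith normal form diag(1,1,1,1,1).

Now H_k = ker ∂_k / im ∂_{k+1}, so:

  H_0: rank C_0 − rank ∂_1 = 5 − 4 = 1, and the invariant factors of ∂_1 are all 1, so H_0 = Z.
  H_1: rank ker ∂_1 − rank ∂_2 = (10 − 4) − 5 = 1, and the invariant factors of ∂_2 are all 1, so H_1 = Z.
  H_2: rank ker ∂_2 − rank ∂_3 = (5 − 5) − 0 = 0, and there is no ∂_3, so H_2 = 0.

(K is a triangulation of the Möbius band.)

H_0 = Z,  H_1 = Z,  H_2 = 0.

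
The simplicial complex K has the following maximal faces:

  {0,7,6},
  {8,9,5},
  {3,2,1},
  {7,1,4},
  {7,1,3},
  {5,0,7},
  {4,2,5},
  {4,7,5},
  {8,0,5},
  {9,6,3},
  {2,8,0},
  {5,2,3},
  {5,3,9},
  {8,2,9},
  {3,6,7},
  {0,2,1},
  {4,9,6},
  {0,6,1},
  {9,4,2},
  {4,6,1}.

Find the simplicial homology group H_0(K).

H_0 ≅ Z.

We work with the vertex ordering 0 < 1 < 2 < 3 < 4 < 5 < 6 < 7 < 8 < 9. The simplices of K, each written with vertices in increasing order, are:

  0-simplices (10): [0], [1], [2], [3], [4], [5], [6], [7], [8], [9]
  1-simplices (30): (30 of them)
  2-simplices (20): (20 of them)

so the chain groups are C_0 ≅ Z^10, C_1 ≅ Z^30, C_2 ≅ Z^20.

The boundary map ∂_1: C_1 → C_0 maps an edge to its endpoints' difference, ∂[p,q] = q − p.
The resulting 10×30 matrix has rank 9, and its Smith normal form has invariant factors (1,1,1,1,1,1,1,1,1).

∂_2: C_2 → C_1 maps a triangle to the signed sum of its edges. For instance
  ∂[2,4,9] = [4,9] − [2,9] + [2,4],
  ∂[0,5,8] = [5,8] − [0,8] + [0,5].
The resulting 30×20 matrix has rank 20, and its Smith normal form has invariant factors (1,1,1,1,1,1,1,1,1,1,1,1,1,1,1,1,1,1,1,2).

Computing H_k = (kernel of ∂_k) / (image of ∂_{k+1}):

  H_0: rank C_0 − rank ∂_1 = 10 − 9 = 1, and the invariant factors of ∂_1 are all 1, so H_0 ≅ Z.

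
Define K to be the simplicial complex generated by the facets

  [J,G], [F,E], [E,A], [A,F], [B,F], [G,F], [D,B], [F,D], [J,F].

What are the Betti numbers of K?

b_0 = 1, b_1 = 3.

K has 7 vertices, 9 edges.
rank ∂_0 = 0, rank ∂_1 = 6 ⇒ b_0 = 7 − 0 − 6 = 1; all invariant factors of ∂_1 are 1 so no torsion. So H_0 = Z.
rank ∂_1 = 6, rank ∂_2 = 0 ⇒ b_1 = 9 − 6 − 0 = 3. So H_1 = Z^3.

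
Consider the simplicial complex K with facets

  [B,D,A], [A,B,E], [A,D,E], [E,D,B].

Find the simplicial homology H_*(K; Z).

H_0 = Z,  H_1 = 0,  H_2 = Z.

Take the total order A < B < D < E on the vertex set. Then K (dimension 2) consists of the simplices:

  0-simplices (4): A, B, D, E
  1-simplices (6): AB, AD, AE, BD, BE, DE
  2-simplices (4): ABD, ABE, ADE, BDE

Hence C_0 ≅ Z^4, C_1 ≅ Z^6, C_2 ≅ Z^4.

Boundary ∂_1: C_1 → C_0 maps an edge to its endpoints' difference, ∂[p,q] = q − p.
As a 4×6 matrix over Z this has rank 3, with invariant factors (1,1,1).

The boundary map ∂_2: C_2 → C_1 maps a triangle to the signed sum of its edges. For instance
  ∂ABD = BD − AD + AB,
  ∂ABE = BE − AE + AB.
The resulting 6×4 matrix has rank 3, and its Smith normal form has invariant factors (1,1,1).

From H_k ≅ ker(∂_k) / im(∂_{k+1}) we obtain:

  H_0: rank C_0 − rank ∂_1 = 4 − 3 = 1, and the invariant factors of ∂_1 are all 1, so H_0 = Z.
  H_1: rank ker ∂_1 − rank ∂_2 = (6 − 3) − 3 = 0, and the invariant factors of ∂_2 are all 1, so H_1 = 0.
  H_2: rank ker ∂_2 − rank ∂_3 = (4 − 3) − 0 = 1, and there is no ∂_3, so H_2 = Z.

As a check, the Euler characteristic is 4 − 6 + 4 = 2, which agrees with 1 − 0 + 1 = 2.
(K is a triangulation of the 2-sphere S^2.)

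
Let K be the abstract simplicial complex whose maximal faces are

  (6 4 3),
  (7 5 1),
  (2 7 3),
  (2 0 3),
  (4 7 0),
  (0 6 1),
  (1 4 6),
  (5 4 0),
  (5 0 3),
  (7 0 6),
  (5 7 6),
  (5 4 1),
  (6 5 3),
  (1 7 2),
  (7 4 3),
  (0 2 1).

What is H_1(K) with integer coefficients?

H_1 ≅ Z^2.

We work with the vertex ordering 0 < 1 < 2 < 3 < 4 < 5 < 6 < 7. The simplices of K, each written with vertices in increasing order, are:

  0-simplices (8): [0], [1], [2], [3], [4], [5], [6], [7]
  1-simplices (24): (24 of them)
  2-simplices (16): [0,1,2], [0,1,6], [0,2,3], [0,3,5], [0,4,5], [0,4,7], [0,6,7], [1,2,7], [1,4,5], [1,4,6], [1,5,7], [2,3,7], [3,4,6], [3,4,7], [3,5,6], [5,6,7]

so the chain groups are C_0 ≅ Z^8, C_1 ≅ Z^24, C_2 ≅ Z^16.

∂_1: C_1 → C_0 is given by ∂[p,q] = [q] − [p]. For instance
  ∂[3,7] = [7] − [3].
As a 8×24 matrix over Z this has rank 7, with invariant factors (1,1,1,1,1,1,1).

∂_2: C_2 → C_1 acts by ∂[p,q,r] = [q,r] − [p,r] + [p,q]. For instance
  ∂[3,5,6] = [5,6] − [3,6] + [3,5],
  ∂[0,2,3] = [2,3] − [0,3] + [0,2].
This gives a 24×16 integer matrix of rank 15; reducing to Smith normal form yields diagonal entries (1,1,1,1,1,1,1,1,1,1,1,1,1,1,1).

From H_k ≅ ker(∂_k) / im(∂_{k+1}) we obtain:

  H_1: rank ker ∂_1 − rank ∂_2 = (24 − 7) − 15 = 2, and the invariant factors of ∂_2 are all 1, so H_1 = Z^2.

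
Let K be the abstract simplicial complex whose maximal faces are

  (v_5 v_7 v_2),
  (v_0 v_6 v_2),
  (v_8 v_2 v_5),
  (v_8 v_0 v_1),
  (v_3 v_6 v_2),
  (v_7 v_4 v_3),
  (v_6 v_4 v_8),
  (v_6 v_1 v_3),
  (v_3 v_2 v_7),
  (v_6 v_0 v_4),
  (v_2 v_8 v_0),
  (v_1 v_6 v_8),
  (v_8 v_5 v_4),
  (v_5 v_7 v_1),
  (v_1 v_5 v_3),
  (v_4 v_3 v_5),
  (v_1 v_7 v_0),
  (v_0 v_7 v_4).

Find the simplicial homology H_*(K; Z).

H_0 = Z,  H_1 = Z ⊕ Z/2,  H_2 = 0.

K has 9 vertices, 27 edges, 18 triangles.
rank ∂_0 = 0, rank ∂_1 = 8 ⇒ b_0 = 9 − 0 − 8 = 1; all invariant factors of ∂_1 are 1 so no torsion. So H_0 ≅ Z.
rank ∂_1 = 8, rank ∂_2 = 18 ⇒ b_1 = 27 − 8 − 18 = 1; ∂_2 has invariant factor(s) [2] giving torsion. So H_1 ≅ Z ⊕ Z/2.
rank ∂_2 = 18, rank ∂_3 = 0 ⇒ b_2 = 18 − 18 − 0 = 0. So H_2 ≅ 0.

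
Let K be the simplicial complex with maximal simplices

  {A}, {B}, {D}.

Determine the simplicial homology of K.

H_0 = Z^3.

We work with the vertex ordering A < B < D. The simplices of K, each written with vertices in increasing order, are:

  0-simplices (3): A, B, D

giving chain groups C_0 ≅ Z^3.

Now H_k = ker ∂_k / im ∂_{k+1}, so:

  H_0: rank C_0 − rank ∂_1 = 3 − 0 = 3, and there is no ∂_1, so H_0 ≅ Z^3.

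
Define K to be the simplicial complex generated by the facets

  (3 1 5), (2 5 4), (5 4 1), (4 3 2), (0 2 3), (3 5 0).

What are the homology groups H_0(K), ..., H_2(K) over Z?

We work with the vertex ordering 0 < 1 < 2 < 3 < 4 < 5. The simplices of K, each written with vertices in increasing order, are:

  0-simplices (6): [0], [1], [2], [3], [4], [5]
  1-simplices (12): [0,2], [0,3], [0,5], [1,3], [1,4], [1,5], [2,3], [2,4], [2,5], [3,4], [3,5], [4,5]
  2-simplices (6): [0,2,3], [0,3,5], [1,3,5], [1,4,5], [2,3,4], [2,4,5]

so the chain groups are C_0 ≅ Z^6, C_1 ≅ Z^12, C_2 ≅ Z^6.

∂_1: C_1 → C_0 sends each edge [p,q] (with p < q) to q − p. For instance
  ∂[2,5] = [5] − [2].
The 6×12 boundary matrix has rank 5 and Smith normal form diag(1,1,1,1,1).

Boundary ∂_2: C_2 → C_1 sends each 2-simplex [p,q,r] to [q,r] − [p,r] + [p,q]. For instance
  ∂[0,2,3] = [2,3] − [0,3] + [0,2],
  ∂[1,4,5] = [4,5] − [1,5] + [1,4].
As a 12×6 matrix over Z this has rank 6, with invariant factors (1,1,1,1,1,1).

Reading off H_k = ker ∂_k / im ∂_{k+1}:

  H_0: rank C_0 − rank ∂_1 = 6 − 5 = 1, and the invariant factors of ∂_1 are all 1, so H_0 = Z.
  H_1: rank ker ∂_1 − rank ∂_2 = (12 − 5) − 6 = 1, and the invariant factors of ∂_2 are all 1, so H_1 = Z.
  H_2: rank ker ∂_2 − rank ∂_3 = (6 − 6) − 0 = 0, and there is no ∂_3, so H_2 = 0.

As a check, the Euler characteristic is 6 − 12 + 6 = 0, which agrees with 1 − 1 + 0 = 0.
(K is a triangulation of the cylinder S^1 x I.)

H_0 ≅ Z,  H_1 ≅ Z,  H_2 = 0.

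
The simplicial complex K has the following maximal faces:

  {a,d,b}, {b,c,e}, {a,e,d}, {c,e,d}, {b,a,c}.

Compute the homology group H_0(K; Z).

H_0 = Z.

Take the total order a < b < c < d < e on the vertex set. Then K (dimension 2) consists of the simplices:

  0-simplices (5): a, b, c, d, e
  1-simplices (10): ab, ac, ad, ae, bc, bd, be, cd, ce, de
  2-simplices (5): abc, abd, ade, bce, cde

so the chain groups are C_0 ≅ Z^5, C_1 ≅ Z^10, C_2 ≅ Z^5.

The boundary map ∂_1: C_1 → C_0 sends each edge [p,q] (with p < q) to q − p.
The 5×10 boundary matrix has rank 4 and Smith normal form diag(1,1,1,1).

Boundary ∂_2: C_2 → C_1 sends each 2-simplex [p,q,r] to [q,r] − [p,r] + [p,q]. For instance
  ∂abd = bd − ad + ab,
  ∂bce = ce − be + bc.
This gives a 10×5 integer matrix of rank 5; reducing to Smith normal form yields diagonal entries (1,1,1,1,1).

Now H_k = ker ∂_k / im ∂_{k+1}, so:

  H_0: rank C_0 − rank ∂_1 = 5 − 4 = 1, and the invariant factors of ∂_1 are all 1, so H_0 = Z.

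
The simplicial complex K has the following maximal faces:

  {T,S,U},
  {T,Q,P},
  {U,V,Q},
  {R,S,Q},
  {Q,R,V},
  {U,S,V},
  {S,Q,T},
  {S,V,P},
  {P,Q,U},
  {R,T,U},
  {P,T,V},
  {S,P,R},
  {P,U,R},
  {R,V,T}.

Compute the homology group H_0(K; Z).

H_0 = Z.

Take the total order P < Q < R < S < T < U < V on the vertex set. Then K (dimension 2) consists of the simplices:

  0-simplices (7): P, Q, R, S, T, U, V
  1-simplices (21): PQ, PR, PS, PT, PU, PV, QR, QS, QT, QU, QV, RS, RT, RU, RV, ST, SU, SV, TU, TV, UV
  2-simplices (14): PQT, PQU, PRS, PRU, PSV, PTV, QRS, QRV, QST, QUV, RTU, RTV, STU, SUV

Hence C_0 ≅ Z^7, C_1 ≅ Z^21, C_2 ≅ Z^14.

∂_1: C_1 → C_0 maps an edge to its endpoints' difference, ∂[p,q] = q − p. For instance
  ∂PS = S − P.
As a 7×21 matrix over Z this has rank 6, with invariant factors (1,1,1,1,1,1).

∂_2: C_2 → C_1 acts by ∂[p,q,r] = [q,r] − [p,r] + [p,q]. For instance
  ∂QRS = RS − QS + QR,
  ∂RTU = TU − RU + RT.
The resulting 21×14 matrix has rank 13, and its Smith normal form has invariant factors (1,1,1,1,1,1,1,1,1,1,1,1,1).

From H_k ≅ ker(∂_k) / im(∂_{k+1}) we obtain:

  H_0: rank C_0 − rank ∂_1 = 7 − 6 = 1, and the invariant factors of ∂_1 are all 1, so H_0 ≅ Z.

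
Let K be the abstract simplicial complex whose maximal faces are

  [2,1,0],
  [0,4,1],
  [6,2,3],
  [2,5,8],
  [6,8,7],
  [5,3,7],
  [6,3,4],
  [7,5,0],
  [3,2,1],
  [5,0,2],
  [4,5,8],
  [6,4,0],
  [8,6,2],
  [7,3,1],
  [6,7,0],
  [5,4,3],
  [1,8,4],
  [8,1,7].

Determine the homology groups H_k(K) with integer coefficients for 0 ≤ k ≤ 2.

Order the vertices as 0 < 1 < 2 < 3 < 4 < 5 < 6 < 7 < 8. Listing each simplex with vertices in this order, K has dimension 2 with simplices:

  0-simplices (9): [0], [1], [2], [3], [4], [5], [6], [7], [8]
  1-simplices (27): (27 of them)
  2-simplices (18): [0,1,2], [0,1,4], [0,2,5], [0,4,6], [0,5,7], [0,6,7], [1,2,3], [1,3,7], [1,4,8], [1,7,8], [2,3,6], [2,5,8], [2,6,8], [3,4,5], [3,4,6], [3,5,7], [4,5,8], [6,7,8]

giving chain groups C_0 ≅ Z^9, C_1 ≅ Z^27, C_2 ≅ Z^18.

∂_1: C_1 → C_0 is given by ∂[p,q] = [q] − [p].
As a 9×27 matrix over Z this has rank 8, with invariant factors (1,1,1,1,1,1,1,1).

The boundary map ∂_2: C_2 → C_1 acts by ∂[p,q,r] = [q,r] − [p,r] + [p,q]. For instance
  ∂[1,4,8] = [4,8] − [1,8] + [1,4],
  ∂[2,5,8] = [5,8] − [2,8] + [2,5].
The 27×18 boundary matrix has rank 17 and Smith normal form diag(1,1,1,1,1,1,1,1,1,1,1,1,1,1,1,1,1).

From H_k ≅ ker(∂_k) / im(∂_{k+1}) we obtain:

  H_0: rank C_0 − rank ∂_1 = 9 − 8 = 1, and the invariant factors of ∂_1 are all 1, so H_0 ≅ Z.
  H_1: rank ker ∂_1 − rank ∂_2 = (27 − 8) − 17 = 2, and the invariant factors of ∂_2 are all 1, so H_1 ≅ Z^2.
  H_2: rank ker ∂_2 − rank ∂_3 = (18 − 17) − 0 = 1, and there is no ∂_3, so H_2 ≅ Z.

(K is a triangulation of the torus T^2.)

H_0 = Z,  H_1 = Z^2,  H_2 = Z.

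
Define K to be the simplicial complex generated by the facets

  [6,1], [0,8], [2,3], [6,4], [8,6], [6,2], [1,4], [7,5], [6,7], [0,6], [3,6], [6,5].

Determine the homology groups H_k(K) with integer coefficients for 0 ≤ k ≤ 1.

H_0 = Z,  H_1 = Z^4.

K has 9 vertices, 12 edges.
rank ∂_0 = 0, rank ∂_1 = 8 ⇒ b_0 = 9 − 0 − 8 = 1; all invariant factors of ∂_1 are 1 so no torsion. So H_0 = Z.
rank ∂_1 = 8, rank ∂_2 = 0 ⇒ b_1 = 12 − 8 − 0 = 4. So H_1 = Z^4.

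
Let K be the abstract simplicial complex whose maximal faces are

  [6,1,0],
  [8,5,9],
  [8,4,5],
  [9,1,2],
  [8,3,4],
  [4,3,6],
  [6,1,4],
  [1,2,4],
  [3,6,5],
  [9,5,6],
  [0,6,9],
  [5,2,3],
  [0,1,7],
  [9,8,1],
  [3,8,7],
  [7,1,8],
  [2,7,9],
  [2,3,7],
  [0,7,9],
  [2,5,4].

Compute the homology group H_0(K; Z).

H_0 ≅ Z.

Fix the vertex order 0 < 1 < 2 < 3 < 4 < 5 < 6 < 7 < 8 < 9 and write every simplex with vertices in increasing order. Then dim K = 2 and the simplices of K are:

  0-simplices (10): [0], [1], [2], [3], [4], [5], [6], [7], [8], [9]
  1-simplices (30): (30 of them)
  2-simplices (20): (20 of them)

Hence C_0 ≅ Z^10, C_1 ≅ Z^30, C_2 ≅ Z^20.

The boundary map ∂_1: C_1 → C_0 is given by ∂[p,q] = [q] − [p].
The 10×30 boundary matrix has rank 9 and Smith normal form diag(1,1,1,1,1,1,1,1,1).

Boundary ∂_2: C_2 → C_1 maps a triangle to the signed sum of its edges. For instance
  ∂[2,3,7] = [3,7] − [2,7] + [2,3],
  ∂[1,4,6] = [4,6] − [1,6] + [1,4].
As a 30×20 matrix over Z this has rank 20, with invariant factors (1,1,1,1,1,1,1,1,1,1,1,1,1,1,1,1,1,1,1,2).

Reading off H_k = ker ∂_k / im ∂_{k+1}:

  H_0: rank C_0 − rank ∂_1 = 10 − 9 = 1, and the invariant factors of ∂_1 are all 1, so H_0 = Z.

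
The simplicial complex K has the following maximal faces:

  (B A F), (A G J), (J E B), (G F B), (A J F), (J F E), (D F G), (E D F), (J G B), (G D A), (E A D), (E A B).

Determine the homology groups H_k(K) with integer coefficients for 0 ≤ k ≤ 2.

H_0 ≅ Z,  H_1 ≅ Z/2Z,  H_2 = 0.

K has 7 vertices, 18 edges, 12 triangles.
rank ∂_0 = 0, rank ∂_1 = 6 ⇒ b_0 = 7 − 0 − 6 = 1; all invariant factors of ∂_1 are 1 so no torsion. So H_0 = Z.
rank ∂_1 = 6, rank ∂_2 = 12 ⇒ b_1 = 18 − 6 − 12 = 0; ∂_2 has invariant factor(s) [2] giving torsion. So H_1 = Z/2Z.
rank ∂_2 = 12, rank ∂_3 = 0 ⇒ b_2 = 12 − 12 − 0 = 0. So H_2 = 0.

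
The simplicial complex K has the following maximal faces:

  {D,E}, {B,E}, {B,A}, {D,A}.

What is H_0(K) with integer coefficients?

H_0 = Z.

We work with the vertex ordering A < B < D < E. The simplices of K, each written with vertices in increasing order, are:

  0-simplices (4): A, B, D, E
  1-simplices (4): AB, AD, BE, DE

Hence C_0 ≅ Z^4, C_1 ≅ Z^4.

Boundary ∂_1: C_1 → C_0 maps an edge to its endpoints' difference, ∂[p,q] = q − p. For instance
  ∂AB = B − A.
As a 4×4 matrix over Z this has rank 3, with invariant factors (1,1,1).

From H_k ≅ ker(∂_k) / im(∂_{k+1}) we obtain:

  H_0: rank C_0 − rank ∂_1 = 4 − 3 = 1, and the invariant factors of ∂_1 are all 1, so H_0 ≅ Z.

(K is a triangulation of the circle S^1.)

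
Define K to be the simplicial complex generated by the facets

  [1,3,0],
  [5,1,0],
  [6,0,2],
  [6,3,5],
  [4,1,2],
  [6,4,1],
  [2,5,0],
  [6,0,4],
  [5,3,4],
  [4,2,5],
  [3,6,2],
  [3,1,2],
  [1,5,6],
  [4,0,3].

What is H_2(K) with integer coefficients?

Fix the vertex order 0 < 1 < 2 < 3 < 4 < 5 < 6 and write every simplex with vertices in increasing order. Then dim K = 2 and the simplices of K are:

  0-simplices (7): [0], [1], [2], [3], [4], [5], [6]
  1-simplices (21): [0,1], [0,2], [0,3], [0,4], [0,5], [0,6], [1,2], [1,3], [1,4], [1,5], [1,6], [2,3], [2,4], [2,5], [2,6], [3,4], [3,5], [3,6], [4,5], [4,6], [5,6]
  2-simplices (14): [0,1,3], [0,1,5], [0,2,5], [0,2,6], [0,3,4], [0,4,6], [1,2,3], [1,2,4], [1,4,6], [1,5,6], [2,3,6], [2,4,5], [3,4,5], [3,5,6]

giving chain groups C_0 ≅ Z^7, C_1 ≅ Z^21, C_2 ≅ Z^14.

The boundary map ∂_1: C_1 → C_0 is given by ∂[p,q] = [q] − [p].
This gives a 7×21 integer matrix of rank 6; reducing to Smith normal form yields diagonal entries (1,1,1,1,1,1).

Boundary ∂_2: C_2 → C_1 acts by ∂[p,q,r] = [q,r] − [p,r] + [p,q]. For instance
  ∂[1,2,3] = [2,3] − [1,3] + [1,2],
  ∂[1,2,4] = [2,4] − [1,4] + [1,2].
As a 21×14 matrix over Z this has rank 13, with invariant factors (1,1,1,1,1,1,1,1,1,1,1,1,1).

From H_k ≅ ker(∂_k) / im(∂_{k+1}) we obtain:

  H_2: rank ker ∂_2 − rank ∂_3 = (14 − 13) − 0 = 1, and there is no ∂_3, so H_2 = Z.

H_2 = Z.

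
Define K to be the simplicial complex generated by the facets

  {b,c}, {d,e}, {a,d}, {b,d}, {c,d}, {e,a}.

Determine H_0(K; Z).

Take the total order a < b < c < d < e on the vertex set. Then K (dimension 1) consists of the simplices:

  0-simplices (5): a, b, c, d, e
  1-simplices (6): ad, ae, bc, bd, cd, de

so the chain groups are C_0 ≅ Z^5, C_1 ≅ Z^6.

∂_1: C_1 → C_0 maps an edge to its endpoints' difference, ∂[p,q] = q − p. For instance
  ∂bc = c − b.
The resulting 5×6 matrix has rank 4, and its Smith normal form has invariant factors (1,1,1,1).

From H_k ≅ ker(∂_k) / im(∂_{k+1}) we obtain:

  H_0: rank C_0 − rank ∂_1 = 5 − 4 = 1, and the invariant factors of ∂_1 are all 1, so H_0 = Z.

H_0 = Z.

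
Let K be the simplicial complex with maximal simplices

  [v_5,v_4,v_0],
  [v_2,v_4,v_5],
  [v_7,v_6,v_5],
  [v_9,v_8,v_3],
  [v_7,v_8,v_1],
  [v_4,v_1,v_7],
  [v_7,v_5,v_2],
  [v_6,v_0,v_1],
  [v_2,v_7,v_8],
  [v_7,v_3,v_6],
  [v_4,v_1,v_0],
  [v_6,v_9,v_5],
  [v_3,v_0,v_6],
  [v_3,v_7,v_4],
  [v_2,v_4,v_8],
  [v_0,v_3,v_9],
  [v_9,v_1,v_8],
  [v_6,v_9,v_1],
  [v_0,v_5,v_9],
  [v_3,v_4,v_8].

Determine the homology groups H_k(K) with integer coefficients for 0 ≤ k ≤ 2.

H_0 ≅ Z,  H_1 ≅ Z ⊕ Z/2Z,  H_2 = 0.

Order the vertices as v_0 < v_1 < v_2 < v_3 < v_4 < v_5 < v_6 < v_7 < v_8 < v_9. Listing each simplex with vertices in this order, K has dimension 2 with simplices:

  0-simplices (10): [v_0], [v_1], [v_2], [v_3], [v_4], [v_5], [v_6], [v_7], [v_8], [v_9]
  1-simplices (30): (30 of them)
  2-simplices (20): (20 of them)

Hence C_0 ≅ Z^10, C_1 ≅ Z^30, C_2 ≅ Z^20.

Boundary ∂_1: C_1 → C_0 is given by ∂[p,q] = [q] − [p].
The 10×30 boundary matrix has rank 9 and Smith normal form diag(1,1,1,1,1,1,1,1,1).

The boundary map ∂_2: C_2 → C_1 acts by ∂[p,q,r] = [q,r] − [p,r] + [p,q]. For instance
  ∂[v_2,v_4,v_5] = [v_4,v_5] − [v_2,v_5] + [v_2,v_4],
  ∂[v_3,v_8,v_9] = [v_8,v_9] − [v_3,v_9] + [v_3,v_8].
The 30×20 boundary matrix has rank 20 and Smith normal form diag(1,1,1,1,1,1,1,1,1,1,1,1,1,1,1,1,1,1,1,2).

Computing H_k = (kernel of ∂_k) / (image of ∂_{k+1}):

  H_0: rank C_0 − rank ∂_1 = 10 − 9 = 1, and the invariant factors of ∂_1 are all 1, so H_0 = Z.
  H_1: rank ker ∂_1 − rank ∂_2 = (30 − 9) − 20 = 1, and ∂_2 has invariant factor 2 > 1, so H_1 = Z ⊕ Z/2Z.
  H_2: rank ker ∂_2 − rank ∂_3 = (20 − 20) − 0 = 0, and there is no ∂_3, so H_2 = 0.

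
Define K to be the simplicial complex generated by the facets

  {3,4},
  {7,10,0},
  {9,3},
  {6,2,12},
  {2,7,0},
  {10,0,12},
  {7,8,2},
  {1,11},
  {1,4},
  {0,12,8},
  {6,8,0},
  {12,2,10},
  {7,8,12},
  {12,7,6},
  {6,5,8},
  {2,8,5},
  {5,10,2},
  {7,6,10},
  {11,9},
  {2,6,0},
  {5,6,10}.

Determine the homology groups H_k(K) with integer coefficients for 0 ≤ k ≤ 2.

Order the vertices as 0 < 1 < 2 < 3 < 4 < 5 < 6 < 7 < 8 < 9 < 10 < 11 < 12. Listing each simplex with vertices in this order, K has dimension 2 with simplices:

  0-simplices (13): [0], [1], [2], [3], [4], [5], [6], [7], [8], [9], [10], [11], [12]
  1-simplices (29): (29 of them)
  2-simplices (16): [0,2,6], [0,2,7], [0,6,8], [0,7,10], [0,8,12], [0,10,12], [2,5,8], [2,5,10], [2,6,12], [2,7,8], [2,10,12], [5,6,8], [5,6,10], [6,7,10], [6,7,12], [7,8,12]

so the chain groups are C_0 ≅ Z^13, C_1 ≅ Z^29, C_2 ≅ Z^16.

Boundary ∂_1: C_1 → C_0 maps an edge to its endpoints' difference, ∂[p,q] = q − p. For instance
  ∂[6,10] = [10] − [6].
The 13×29 boundary matrix has rank 11 and Smith normal form diag(1,1,1,1,1,1,1,1,1,1,1).

∂_2: C_2 → C_1 sends each 2-simplex [p,q,r] to [q,r] − [p,r] + [p,q]. For instance
  ∂[2,5,8] = [5,8] − [2,8] + [2,5],
  ∂[6,7,12] = [7,12] − [6,12] + [6,7].
This gives a 29×16 integer matrix of rank 15; reducing to Smith normal form yields diagonal entries (1,1,1,1,1,1,1,1,1,1,1,1,1,1,1).

Computing H_k = (kernel of ∂_k) / (image of ∂_{k+1}):

  H_0: rank C_0 − rank ∂_1 = 13 − 11 = 2, and the invariant factors of ∂_1 are all 1, so H_0 = Z^2.
  H_1: rank ker ∂_1 − rank ∂_2 = (29 − 11) − 15 = 3, and the invariant factors of ∂_2 are all 1, so H_1 = Z^3.
  H_2: rank ker ∂_2 − rank ∂_3 = (16 − 15) − 0 = 1, and there is no ∂_3, so H_2 = Z.

H_0 = Z^2,  H_1 = Z^3,  H_2 = Z.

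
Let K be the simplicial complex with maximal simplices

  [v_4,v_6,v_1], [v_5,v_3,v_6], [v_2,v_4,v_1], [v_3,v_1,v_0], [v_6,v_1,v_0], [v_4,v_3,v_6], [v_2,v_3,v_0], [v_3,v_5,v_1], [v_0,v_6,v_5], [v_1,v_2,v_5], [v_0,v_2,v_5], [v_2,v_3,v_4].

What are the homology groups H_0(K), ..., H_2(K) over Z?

H_0 ≅ Z,  H_1 ≅ Z_2,  H_2 = 0.

Order the vertices as v_0 < v_1 < v_2 < v_3 < v_4 < v_5 < v_6. Listing each simplex with vertices in this order, K has dimension 2 with simplices:

  0-simplices (7): [v_0], [v_1], [v_2], [v_3], [v_4], [v_5], [v_6]
  1-simplices (18): (18 of them)
  2-simplices (12): (12 of them)

Hence C_0 ≅ Z^7, C_1 ≅ Z^18, C_2 ≅ Z^12.

The boundary map ∂_1: C_1 → C_0 is given by ∂[p,q] = [q] − [p].
As a 7×18 matrix over Z this has rank 6, with invariant factors (1,1,1,1,1,1).

Boundary ∂_2: C_2 → C_1 maps a triangle to the signed sum of its edges. For instance
  ∂[v_1,v_3,v_5] = [v_3,v_5] − [v_1,v_5] + [v_1,v_3],
  ∂[v_0,v_2,v_3] = [v_2,v_3] − [v_0,v_3] + [v_0,v_2].
The 18×12 boundary matrix has rank 12 and Smith normal form diag(1,1,1,1,1,1,1,1,1,1,1,2).

From H_k ≅ ker(∂_k) / im(∂_{k+1}) we obtain:

  H_0: rank C_0 − rank ∂_1 = 7 − 6 = 1, and the invariant factors of ∂_1 are all 1, so H_0 = Z.
  H_1: rank ker ∂_1 − rank ∂_2 = (18 − 6) − 12 = 0, and ∂_2 has invariant factor 2 > 1, so H_1 = Z_2.
  H_2: rank ker ∂_2 − rank ∂_3 = (12 − 12) − 0 = 0, and there is no ∂_3, so H_2 = 0.

As a check, the Euler characteristic is 7 − 18 + 12 = 1, which agrees with 1 − 0 + 0 = 1.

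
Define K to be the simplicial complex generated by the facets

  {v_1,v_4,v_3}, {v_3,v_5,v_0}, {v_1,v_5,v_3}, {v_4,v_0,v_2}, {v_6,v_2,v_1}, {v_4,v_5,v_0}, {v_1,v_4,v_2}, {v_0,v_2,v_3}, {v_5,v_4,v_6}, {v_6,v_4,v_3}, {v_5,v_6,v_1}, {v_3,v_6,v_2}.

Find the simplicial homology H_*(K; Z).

H_0 ≅ Z,  H_1 ≅ Z/2Z,  H_2 = 0.

Take the total order v_0 < v_1 < v_2 < v_3 < v_4 < v_5 < v_6 on the vertex set. Then K (dimension 2) consists of the simplices:

  0-simplices (7): [v_0], [v_1], [v_2], [v_3], [v_4], [v_5], [v_6]
  1-simplices (18): (18 of them)
  2-simplices (12): (12 of them)

giving chain groups C_0 ≅ Z^7, C_1 ≅ Z^18, C_2 ≅ Z^12.

The boundary map ∂_1: C_1 → C_0 maps an edge to its endpoints' difference, ∂[p,q] = q − p.
This gives a 7×18 integer matrix of rank 6; reducing to Smith normal form yields diagonal entries (1,1,1,1,1,1).

Boundary ∂_2: C_2 → C_1 sends each 2-simplex [p,q,r] to [q,r] − [p,r] + [p,q]. For instance
  ∂[v_0,v_2,v_4] = [v_2,v_4] − [v_0,v_4] + [v_0,v_2],
  ∂[v_0,v_4,v_5] = [v_4,v_5] − [v_0,v_5] + [v_0,v_4].
As a 18×12 matrix over Z this has rank 12, with invariant factors (1,1,1,1,1,1,1,1,1,1,1,2).

Reading off H_k = ker ∂_k / im ∂_{k+1}:

  H_0: rank C_0 − rank ∂_1 = 7 − 6 = 1, and the invariant factors of ∂_1 are all 1, so H_0 ≅ Z.
  H_1: rank ker ∂_1 − rank ∂_2 = (18 − 6) − 12 = 0, and ∂_2 has invariant factor 2 > 1, so H_1 ≅ Z/2Z.
  H_2: rank ker ∂_2 − rank ∂_3 = (12 − 12) − 0 = 0, and there is no ∂_3, so H_2 ≅ 0.

(K is a triangulation of the real projective plane RP^2.)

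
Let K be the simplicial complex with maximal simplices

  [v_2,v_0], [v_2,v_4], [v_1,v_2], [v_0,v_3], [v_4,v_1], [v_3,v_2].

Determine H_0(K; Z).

H_0 ≅ Z.

We work with the vertex ordering v_0 < v_1 < v_2 < v_3 < v_4. The simplices of K, each written with vertices in increasing order, are:

  0-simplices (5): [v_0], [v_1], [v_2], [v_3], [v_4]
  1-simplices (6): [v_0,v_2], [v_0,v_3], [v_1,v_2], [v_1,v_4], [v_2,v_3], [v_2,v_4]

Hence C_0 ≅ Z^5, C_1 ≅ Z^6.

∂_1: C_1 → C_0 is given by ∂[p,q] = [q] − [p]. For instance
  ∂[v_0,v_3] = [v_3] − [v_0].
The 5×6 boundary matrix has rank 4 and Smith normal form diag(1,1,1,1).

Now H_k = ker ∂_k / im ∂_{k+1}, so:

  H_0: rank C_0 − rank ∂_1 = 5 − 4 = 1, and the invariant factors of ∂_1 are all 1, so H_0 = Z.

(K is a triangulation of a wedge of 2 circles.)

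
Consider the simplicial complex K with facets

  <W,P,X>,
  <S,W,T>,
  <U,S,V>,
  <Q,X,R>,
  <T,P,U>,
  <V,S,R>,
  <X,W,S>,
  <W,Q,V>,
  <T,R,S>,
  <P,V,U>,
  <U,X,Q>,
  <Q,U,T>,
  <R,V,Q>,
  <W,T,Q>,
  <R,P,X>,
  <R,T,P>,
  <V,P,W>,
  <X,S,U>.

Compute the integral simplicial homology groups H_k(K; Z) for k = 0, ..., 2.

We work with the vertex ordering P < Q < R < S < T < U < V < W < X. The simplices of K, each written with vertices in increasing order, are:

  0-simplices (9): P, Q, R, S, T, U, V, W, X
  1-simplices (27): PR, PT, PU, PV, PW, PX, QR, QT, QU, QV, QW, QX, RS, RT, RV, RX, ST, SU, SV, SW, SX, TU, TW, UV, UX, VW, WX
  2-simplices (18): PRT, PRX, PTU, PUV, PVW, PWX, QRV, QRX, QTU, QTW, QUX, QVW, RST, RSV, STW, SUV, SUX, SWX

so the chain groups are C_0 ≅ Z^9, C_1 ≅ Z^27, C_2 ≅ Z^18.

The boundary map ∂_1: C_1 → C_0 is given by ∂[p,q] = [q] − [p]. For instance
  ∂PT = T − P.
The resulting 9×27 matrix has rank 8, and its Smith normal form has invariant factors (1,1,1,1,1,1,1,1).

∂_2: C_2 → C_1 sends each 2-simplex [p,q,r] to [q,r] − [p,r] + [p,q]. For instance
  ∂PVW = VW − PW + PV,
  ∂PRX = RX − PX + PR.
This gives a 27×18 integer matrix of rank 17; reducing to Smith normal form yields diagonal entries (1,1,1,1,1,1,1,1,1,1,1,1,1,1,1,1,1).

Now H_k = ker ∂_k / im ∂_{k+1}, so:

  H_0: rank C_0 − rank ∂_1 = 9 − 8 = 1, and the invariant factors of ∂_1 are all 1, so H_0 ≅ Z.
  H_1: rank ker ∂_1 − rank ∂_2 = (27 − 8) − 17 = 2, and the invariant factors of ∂_2 are all 1, so H_1 ≅ Z^2.
  H_2: rank ker ∂_2 − rank ∂_3 = (18 − 17) − 0 = 1, and there is no ∂_3, so H_2 ≅ Z.

As a check, the Euler characteristic is 9 − 27 + 18 = 0, which agrees with 1 − 2 + 1 = 0.

H_0 = Z,  H_1 = Z^2,  H_2 = Z.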